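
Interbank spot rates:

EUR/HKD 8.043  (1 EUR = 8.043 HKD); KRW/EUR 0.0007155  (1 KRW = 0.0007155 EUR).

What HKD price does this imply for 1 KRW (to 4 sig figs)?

KRW/HKD = 0.005755

1 KRW × 0.0007155 = 0.0007155 EUR
0.0007155 EUR × 8.043 = 0.00575477 HKD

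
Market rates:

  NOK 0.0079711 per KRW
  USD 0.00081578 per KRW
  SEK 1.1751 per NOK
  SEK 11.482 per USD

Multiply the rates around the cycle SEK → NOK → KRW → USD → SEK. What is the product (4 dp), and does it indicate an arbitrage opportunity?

Around SEK → NOK → KRW → USD → SEK: 1 ÷ 1.1751 ÷ 0.0079711 × 0.00081578 × 11.482 = 0.999994
Product ≈ 1 (deviation 0.001%, within rounding noise).

1.0000 (no arbitrage)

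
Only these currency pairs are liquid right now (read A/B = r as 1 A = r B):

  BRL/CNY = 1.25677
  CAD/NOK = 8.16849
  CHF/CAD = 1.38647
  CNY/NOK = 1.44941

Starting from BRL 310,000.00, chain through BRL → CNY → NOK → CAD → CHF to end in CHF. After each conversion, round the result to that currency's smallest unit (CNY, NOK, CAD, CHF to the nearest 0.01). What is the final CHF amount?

BRL 310,000.00 × 1.25677 = CNY 389,598.70
CNY 389,598.70 × 1.44941 = NOK 564,688.25
NOK 564,688.25 ÷ 8.16849 = CAD 69,130.07
CAD 69,130.07 ÷ 1.38647 = CHF 49,860.49

CHF 49,860.49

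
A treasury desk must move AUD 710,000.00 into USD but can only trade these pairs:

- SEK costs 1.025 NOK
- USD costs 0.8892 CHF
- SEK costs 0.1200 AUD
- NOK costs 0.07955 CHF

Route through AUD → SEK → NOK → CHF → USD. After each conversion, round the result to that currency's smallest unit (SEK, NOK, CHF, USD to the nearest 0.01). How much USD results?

AUD 710,000.00 ÷ 0.1200 = SEK 5,916,666.67
SEK 5,916,666.67 × 1.025 = NOK 6,064,583.34
NOK 6,064,583.34 × 0.07955 = CHF 482,437.60
CHF 482,437.60 ÷ 0.8892 = USD 542,552.41

USD 542,552.41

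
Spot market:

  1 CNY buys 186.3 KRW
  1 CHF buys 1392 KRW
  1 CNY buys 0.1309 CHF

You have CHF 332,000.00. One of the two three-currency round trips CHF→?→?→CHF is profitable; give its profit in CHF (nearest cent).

Profit: CHF 7,447.06

Profitable loop is CHF → CNY → KRW → CHF:
CHF 332,000.00 ÷ 0.1309 = CNY 2,536,287.24
CNY 2,536,287.24 × 186.3 = KRW 472,510,313
KRW 472,510,313 ÷ 1392 = CHF 339,447.06
Profit = CHF 339,447.06 − CHF 332,000.00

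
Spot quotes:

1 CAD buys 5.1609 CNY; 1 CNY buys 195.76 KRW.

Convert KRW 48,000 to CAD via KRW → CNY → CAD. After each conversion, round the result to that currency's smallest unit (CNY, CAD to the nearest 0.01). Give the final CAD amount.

CAD 47.51

KRW 48,000 ÷ 195.76 = CNY 245.20
CNY 245.20 ÷ 5.1609 = CAD 47.51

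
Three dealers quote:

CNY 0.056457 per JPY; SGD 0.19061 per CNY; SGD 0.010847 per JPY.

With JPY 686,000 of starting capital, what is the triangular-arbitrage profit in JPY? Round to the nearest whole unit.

Profitable loop is JPY → SGD → CNY → JPY:
JPY 686,000 × 0.010847 = SGD 7,441.04
SGD 7,441.04 ÷ 0.19061 = CNY 39,038.05
CNY 39,038.05 ÷ 0.056457 = JPY 691,465
Profit = JPY 691,465 − JPY 686,000

Profit: JPY 5,465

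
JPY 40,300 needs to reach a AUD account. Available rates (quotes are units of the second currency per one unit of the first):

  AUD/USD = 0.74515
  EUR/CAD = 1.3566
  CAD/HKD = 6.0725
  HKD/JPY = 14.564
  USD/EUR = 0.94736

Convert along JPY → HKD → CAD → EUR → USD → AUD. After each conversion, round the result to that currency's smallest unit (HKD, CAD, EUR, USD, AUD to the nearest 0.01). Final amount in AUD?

AUD 475.82

JPY 40,300 ÷ 14.564 = HKD 2,767.10
HKD 2,767.10 ÷ 6.0725 = CAD 455.68
CAD 455.68 ÷ 1.3566 = EUR 335.90
EUR 335.90 ÷ 0.94736 = USD 354.56
USD 354.56 ÷ 0.74515 = AUD 475.82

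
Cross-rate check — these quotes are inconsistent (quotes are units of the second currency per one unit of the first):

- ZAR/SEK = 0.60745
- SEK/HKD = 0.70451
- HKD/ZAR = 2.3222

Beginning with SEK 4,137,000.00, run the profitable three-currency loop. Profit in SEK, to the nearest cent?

Profitable loop is SEK → ZAR → HKD → SEK:
SEK 4,137,000.00 ÷ 0.60745 = ZAR 6,810,437.07
ZAR 6,810,437.07 ÷ 2.3222 = HKD 2,932,752.16
HKD 2,932,752.16 ÷ 0.70451 = SEK 4,162,825.46
Profit = SEK 4,162,825.46 − SEK 4,137,000.00

Profit: SEK 25,825.46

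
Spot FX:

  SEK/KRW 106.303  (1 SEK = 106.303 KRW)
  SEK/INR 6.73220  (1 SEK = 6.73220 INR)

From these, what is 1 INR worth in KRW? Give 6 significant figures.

INR/KRW = 15.7902

1 INR ÷ 6.73220 = 0.14854 SEK
0.14854 SEK × 106.303 = 15.7902 KRW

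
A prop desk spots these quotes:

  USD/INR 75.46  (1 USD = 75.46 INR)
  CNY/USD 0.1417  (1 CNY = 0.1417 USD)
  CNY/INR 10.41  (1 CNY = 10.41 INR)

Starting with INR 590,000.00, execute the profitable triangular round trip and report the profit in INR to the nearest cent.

Profit: INR 16,021.36

Profitable loop is INR → CNY → USD → INR:
INR 590,000.00 ÷ 10.41 = CNY 56,676.27
CNY 56,676.27 × 0.1417 = USD 8,031.03
USD 8,031.03 × 75.46 = INR 606,021.36
Profit = INR 606,021.36 − INR 590,000.00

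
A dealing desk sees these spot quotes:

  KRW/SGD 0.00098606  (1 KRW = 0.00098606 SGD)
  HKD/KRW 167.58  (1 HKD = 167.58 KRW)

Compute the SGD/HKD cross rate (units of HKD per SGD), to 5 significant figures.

1 SGD ÷ 0.00098606 = 1014.14 KRW
1014.14 KRW ÷ 167.58 = 6.05166 HKD

SGD/HKD = 6.0517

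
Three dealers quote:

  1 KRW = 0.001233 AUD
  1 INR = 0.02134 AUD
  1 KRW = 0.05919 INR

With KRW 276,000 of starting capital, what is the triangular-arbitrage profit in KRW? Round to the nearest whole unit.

Profitable loop is KRW → INR → AUD → KRW:
KRW 276,000 × 0.05919 = INR 16,336.44
INR 16,336.44 × 0.02134 = AUD 348.62
AUD 348.62 ÷ 0.001233 = KRW 282,741
Profit = KRW 282,741 − KRW 276,000

Profit: KRW 6,741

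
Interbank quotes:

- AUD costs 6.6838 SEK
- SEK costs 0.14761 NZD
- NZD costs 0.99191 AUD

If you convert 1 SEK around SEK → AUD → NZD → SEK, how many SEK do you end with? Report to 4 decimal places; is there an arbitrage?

1.0219 (arbitrage exists)

Around SEK → AUD → NZD → SEK: 1 ÷ 6.6838 ÷ 0.99191 ÷ 0.14761 = 1.021853
Product > 1; profitable direction is SEK → AUD → NZD → SEK.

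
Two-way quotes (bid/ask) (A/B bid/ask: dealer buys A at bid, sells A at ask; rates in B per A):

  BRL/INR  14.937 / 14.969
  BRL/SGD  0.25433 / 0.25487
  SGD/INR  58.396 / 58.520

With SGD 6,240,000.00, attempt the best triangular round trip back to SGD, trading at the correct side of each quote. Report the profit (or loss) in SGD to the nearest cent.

Best loop SGD → BRL → INR → SGD:
SGD 6,240,000.00 ÷ 0.25487 (buy BRL at ask) = BRL 24,483,069.80
BRL 24,483,069.80 × 14.937 (sell BRL at bid) = INR 365,703,613.61
INR 365,703,613.61 ÷ 58.520 (buy SGD at ask) = SGD 6,249,207.34

Net profit: SGD 9,207.34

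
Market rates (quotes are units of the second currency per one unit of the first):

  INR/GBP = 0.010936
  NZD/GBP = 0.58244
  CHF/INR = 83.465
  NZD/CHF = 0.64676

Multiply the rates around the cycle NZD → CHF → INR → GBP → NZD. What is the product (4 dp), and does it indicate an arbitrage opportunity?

Around NZD → CHF → INR → GBP → NZD: 1 × 0.64676 × 83.465 × 0.010936 ÷ 0.58244 = 1.013573
Product > 1; profitable direction is NZD → CHF → INR → GBP → NZD.

1.0136 (arbitrage exists)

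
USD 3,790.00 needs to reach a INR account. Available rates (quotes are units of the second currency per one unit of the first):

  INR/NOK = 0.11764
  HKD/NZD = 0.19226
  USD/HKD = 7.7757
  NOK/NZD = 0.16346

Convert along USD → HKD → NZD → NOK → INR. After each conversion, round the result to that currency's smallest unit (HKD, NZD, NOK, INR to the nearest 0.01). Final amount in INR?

USD 3,790.00 × 7.7757 = HKD 29,469.90
HKD 29,469.90 × 0.19226 = NZD 5,665.88
NZD 5,665.88 ÷ 0.16346 = NOK 34,662.18
NOK 34,662.18 ÷ 0.11764 = INR 294,646.21

INR 294,646.21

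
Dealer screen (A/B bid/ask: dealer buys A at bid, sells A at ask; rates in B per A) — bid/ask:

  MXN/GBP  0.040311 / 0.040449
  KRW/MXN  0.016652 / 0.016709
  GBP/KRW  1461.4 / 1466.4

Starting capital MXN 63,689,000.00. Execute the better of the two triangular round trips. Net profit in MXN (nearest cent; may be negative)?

Best loop MXN → KRW → GBP → MXN:
MXN 63,689,000.00 ÷ 0.016709 (buy KRW at ask) = KRW 3,811,658,388
KRW 3,811,658,388 ÷ 1466.4 (buy GBP at ask) = GBP 2,599,330.60
GBP 2,599,330.60 ÷ 0.040449 (buy MXN at ask) = MXN 64,261,924.82

Net profit: MXN 572,924.82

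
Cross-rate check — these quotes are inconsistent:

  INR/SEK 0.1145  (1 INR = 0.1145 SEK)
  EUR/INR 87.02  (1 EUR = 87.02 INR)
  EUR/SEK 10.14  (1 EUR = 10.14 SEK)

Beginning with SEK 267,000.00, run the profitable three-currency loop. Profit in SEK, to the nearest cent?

Profit: SEK 4,721.91

Profitable loop is SEK → INR → EUR → SEK:
SEK 267,000.00 ÷ 0.1145 = INR 2,331,877.73
INR 2,331,877.73 ÷ 87.02 = EUR 26,797.03
EUR 26,797.03 × 10.14 = SEK 271,721.91
Profit = SEK 271,721.91 − SEK 267,000.00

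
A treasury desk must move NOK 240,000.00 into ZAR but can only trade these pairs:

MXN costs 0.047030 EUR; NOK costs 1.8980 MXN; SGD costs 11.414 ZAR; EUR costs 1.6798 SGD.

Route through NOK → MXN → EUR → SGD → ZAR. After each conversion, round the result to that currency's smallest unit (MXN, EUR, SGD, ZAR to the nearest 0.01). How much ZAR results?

ZAR 410,750.37

NOK 240,000.00 × 1.8980 = MXN 455,520.00
MXN 455,520.00 × 0.047030 = EUR 21,423.11
EUR 21,423.11 × 1.6798 = SGD 35,986.54
SGD 35,986.54 × 11.414 = ZAR 410,750.37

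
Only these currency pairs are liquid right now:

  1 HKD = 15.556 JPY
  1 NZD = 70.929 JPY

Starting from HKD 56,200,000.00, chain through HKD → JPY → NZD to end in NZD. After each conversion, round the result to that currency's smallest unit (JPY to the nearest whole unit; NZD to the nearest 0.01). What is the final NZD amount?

HKD 56,200,000.00 × 15.556 = JPY 874,247,200
JPY 874,247,200 ÷ 70.929 = NZD 12,325,666.51

NZD 12,325,666.51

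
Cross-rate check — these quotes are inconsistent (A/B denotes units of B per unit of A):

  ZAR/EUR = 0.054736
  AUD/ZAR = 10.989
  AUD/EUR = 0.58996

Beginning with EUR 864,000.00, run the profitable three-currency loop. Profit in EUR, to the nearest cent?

Profit: EUR 16,891.47

Profitable loop is EUR → AUD → ZAR → EUR:
EUR 864,000.00 ÷ 0.58996 = AUD 1,464,506.07
AUD 1,464,506.07 × 10.989 = ZAR 16,093,457.18
ZAR 16,093,457.18 × 0.054736 = EUR 880,891.47
Profit = EUR 880,891.47 − EUR 864,000.00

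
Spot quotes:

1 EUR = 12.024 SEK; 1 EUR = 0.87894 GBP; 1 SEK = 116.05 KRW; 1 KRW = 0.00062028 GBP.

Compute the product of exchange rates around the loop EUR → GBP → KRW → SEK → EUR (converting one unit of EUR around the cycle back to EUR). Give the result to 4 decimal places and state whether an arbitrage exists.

Around EUR → GBP → KRW → SEK → EUR: 1 × 0.87894 ÷ 0.00062028 ÷ 116.05 ÷ 12.024 = 1.015494
Product > 1; profitable direction is EUR → GBP → KRW → SEK → EUR.

1.0155 (arbitrage exists)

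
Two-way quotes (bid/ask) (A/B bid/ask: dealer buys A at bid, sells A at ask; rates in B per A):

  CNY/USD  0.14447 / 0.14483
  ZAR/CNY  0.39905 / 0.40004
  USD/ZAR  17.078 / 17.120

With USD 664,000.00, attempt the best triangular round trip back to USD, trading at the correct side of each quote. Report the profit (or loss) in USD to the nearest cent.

Best loop USD → CNY → ZAR → USD:
USD 664,000.00 ÷ 0.14483 (buy CNY at ask) = CNY 4,584,685.49
CNY 4,584,685.49 ÷ 0.40004 (buy ZAR at ask) = ZAR 11,460,567.68
ZAR 11,460,567.68 ÷ 17.120 (buy USD at ask) = USD 669,425.68

Net profit: USD 5,425.68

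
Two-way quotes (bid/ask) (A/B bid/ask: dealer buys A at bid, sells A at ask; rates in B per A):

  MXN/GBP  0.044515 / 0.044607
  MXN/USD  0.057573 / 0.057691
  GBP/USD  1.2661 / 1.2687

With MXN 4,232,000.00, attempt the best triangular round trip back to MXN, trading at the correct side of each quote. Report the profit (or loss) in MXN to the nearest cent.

Best loop MXN → USD → GBP → MXN:
MXN 4,232,000.00 × 0.057573 (sell MXN at bid) = USD 243,648.94
USD 243,648.94 ÷ 1.2687 (buy GBP at ask) = GBP 192,046.14
GBP 192,046.14 ÷ 0.044607 (buy MXN at ask) = MXN 4,305,291.51

Net profit: MXN 73,291.51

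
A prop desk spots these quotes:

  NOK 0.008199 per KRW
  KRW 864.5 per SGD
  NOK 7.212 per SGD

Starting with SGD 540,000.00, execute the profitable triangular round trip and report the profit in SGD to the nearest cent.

Profit: SGD 9,444.20

Profitable loop is SGD → NOK → KRW → SGD:
SGD 540,000.00 × 7.212 = NOK 3,894,480.00
NOK 3,894,480.00 ÷ 0.008199 = KRW 474,994,512
KRW 474,994,512 ÷ 864.5 = SGD 549,444.20
Profit = SGD 549,444.20 − SGD 540,000.00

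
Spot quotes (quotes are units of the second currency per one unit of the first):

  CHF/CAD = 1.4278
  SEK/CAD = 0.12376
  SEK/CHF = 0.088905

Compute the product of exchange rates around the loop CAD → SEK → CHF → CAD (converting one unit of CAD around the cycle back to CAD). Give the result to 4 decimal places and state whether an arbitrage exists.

Around CAD → SEK → CHF → CAD: 1 ÷ 0.12376 × 0.088905 × 1.4278 = 1.025683
Product > 1; profitable direction is CAD → SEK → CHF → CAD.

1.0257 (arbitrage exists)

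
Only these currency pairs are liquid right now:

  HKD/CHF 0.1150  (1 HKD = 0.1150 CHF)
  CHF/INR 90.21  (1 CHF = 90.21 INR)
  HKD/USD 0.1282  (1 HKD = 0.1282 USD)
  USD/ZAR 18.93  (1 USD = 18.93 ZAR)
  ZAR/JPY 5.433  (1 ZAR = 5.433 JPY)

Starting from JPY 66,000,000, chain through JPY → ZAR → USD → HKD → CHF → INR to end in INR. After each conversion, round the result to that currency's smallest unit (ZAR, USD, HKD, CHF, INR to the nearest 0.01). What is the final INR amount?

INR 51,929,974.67

JPY 66,000,000 ÷ 5.433 = ZAR 12,147,984.54
ZAR 12,147,984.54 ÷ 18.93 = USD 641,731.88
USD 641,731.88 ÷ 0.1282 = HKD 5,005,708.89
HKD 5,005,708.89 × 0.1150 = CHF 575,656.52
CHF 575,656.52 × 90.21 = INR 51,929,974.67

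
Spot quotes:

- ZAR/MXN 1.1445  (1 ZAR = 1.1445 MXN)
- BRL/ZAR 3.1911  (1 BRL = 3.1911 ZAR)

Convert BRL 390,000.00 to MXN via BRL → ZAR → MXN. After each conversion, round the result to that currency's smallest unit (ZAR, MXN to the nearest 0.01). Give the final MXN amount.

BRL 390,000.00 × 3.1911 = ZAR 1,244,529.00
ZAR 1,244,529.00 × 1.1445 = MXN 1,424,363.44

MXN 1,424,363.44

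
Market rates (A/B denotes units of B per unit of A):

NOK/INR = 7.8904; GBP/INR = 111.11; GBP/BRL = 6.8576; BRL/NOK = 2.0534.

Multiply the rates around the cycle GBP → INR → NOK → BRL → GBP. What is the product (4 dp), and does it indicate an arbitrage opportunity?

1.0000 (no arbitrage)

Around GBP → INR → NOK → BRL → GBP: 1 × 111.11 ÷ 7.8904 ÷ 2.0534 ÷ 6.8576 = 1.000019
Product ≈ 1 (deviation 0.002%, within rounding noise).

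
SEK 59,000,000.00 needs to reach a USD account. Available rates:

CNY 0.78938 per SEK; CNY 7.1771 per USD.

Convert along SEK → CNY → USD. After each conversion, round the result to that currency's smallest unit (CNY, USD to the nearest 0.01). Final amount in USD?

USD 6,489,169.72

SEK 59,000,000.00 × 0.78938 = CNY 46,573,420.00
CNY 46,573,420.00 ÷ 7.1771 = USD 6,489,169.72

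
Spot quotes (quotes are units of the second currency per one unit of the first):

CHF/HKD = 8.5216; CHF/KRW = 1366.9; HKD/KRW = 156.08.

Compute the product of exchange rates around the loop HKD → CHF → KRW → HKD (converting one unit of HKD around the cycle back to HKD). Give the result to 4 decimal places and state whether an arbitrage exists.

1.0277 (arbitrage exists)

Around HKD → CHF → KRW → HKD: 1 ÷ 8.5216 × 1366.9 ÷ 156.08 = 1.027705
Product > 1; profitable direction is HKD → CHF → KRW → HKD.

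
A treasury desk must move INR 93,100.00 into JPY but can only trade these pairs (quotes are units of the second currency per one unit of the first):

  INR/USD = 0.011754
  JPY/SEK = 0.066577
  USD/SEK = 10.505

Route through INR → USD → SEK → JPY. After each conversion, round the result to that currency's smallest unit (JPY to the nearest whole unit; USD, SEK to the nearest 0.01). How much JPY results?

JPY 172,667

INR 93,100.00 × 0.011754 = USD 1,094.30
USD 1,094.30 × 10.505 = SEK 11,495.62
SEK 11,495.62 ÷ 0.066577 = JPY 172,667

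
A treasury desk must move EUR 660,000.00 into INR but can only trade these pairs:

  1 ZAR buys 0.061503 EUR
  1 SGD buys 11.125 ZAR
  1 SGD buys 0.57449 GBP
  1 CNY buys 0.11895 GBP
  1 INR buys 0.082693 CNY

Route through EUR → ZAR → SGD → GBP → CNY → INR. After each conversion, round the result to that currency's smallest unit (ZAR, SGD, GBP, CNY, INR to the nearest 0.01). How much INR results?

EUR 660,000.00 ÷ 0.061503 = ZAR 10,731,183.84
ZAR 10,731,183.84 ÷ 11.125 = SGD 964,600.79
SGD 964,600.79 × 0.57449 = GBP 554,153.51
GBP 554,153.51 ÷ 0.11895 = CNY 4,658,709.63
CNY 4,658,709.63 ÷ 0.082693 = INR 56,337,412.24

INR 56,337,412.24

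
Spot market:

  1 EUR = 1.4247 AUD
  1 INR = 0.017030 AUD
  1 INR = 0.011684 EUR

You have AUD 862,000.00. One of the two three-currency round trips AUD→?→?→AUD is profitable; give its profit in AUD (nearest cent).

Profit: AUD 19,874.82

Profitable loop is AUD → EUR → INR → AUD:
AUD 862,000.00 ÷ 1.4247 = EUR 605,039.66
EUR 605,039.66 ÷ 0.011684 = INR 51,783,606.43
INR 51,783,606.43 × 0.017030 = AUD 881,874.82
Profit = AUD 881,874.82 − AUD 862,000.00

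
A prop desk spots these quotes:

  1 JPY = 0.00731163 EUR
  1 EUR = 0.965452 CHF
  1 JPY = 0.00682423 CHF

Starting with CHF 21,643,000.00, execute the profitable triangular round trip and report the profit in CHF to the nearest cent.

Profit: CHF 744,659.68

Profitable loop is CHF → JPY → EUR → CHF:
CHF 21,643,000.00 ÷ 0.00682423 = JPY 3,171,493,341
JPY 3,171,493,341 × 0.00731163 = EUR 23,188,785.85
EUR 23,188,785.85 × 0.965452 = CHF 22,387,659.68
Profit = CHF 22,387,659.68 − CHF 21,643,000.00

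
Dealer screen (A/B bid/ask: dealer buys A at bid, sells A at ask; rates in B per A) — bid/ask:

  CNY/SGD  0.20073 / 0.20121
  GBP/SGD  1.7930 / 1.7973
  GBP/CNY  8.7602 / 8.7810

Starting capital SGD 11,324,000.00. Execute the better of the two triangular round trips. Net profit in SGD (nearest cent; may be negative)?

Best loop SGD → CNY → GBP → SGD:
SGD 11,324,000.00 ÷ 0.20121 (buy CNY at ask) = CNY 56,279,508.97
CNY 56,279,508.97 ÷ 8.7810 (buy GBP at ask) = GBP 6,409,236.87
GBP 6,409,236.87 × 1.7930 (sell GBP at bid) = SGD 11,491,761.71

Net profit: SGD 167,761.71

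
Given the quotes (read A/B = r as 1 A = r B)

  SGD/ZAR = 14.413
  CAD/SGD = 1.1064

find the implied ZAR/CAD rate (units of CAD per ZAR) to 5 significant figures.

ZAR/CAD = 0.062710

1 ZAR ÷ 14.413 = 0.0693818 SGD
0.0693818 SGD ÷ 1.1064 = 0.0627095 CAD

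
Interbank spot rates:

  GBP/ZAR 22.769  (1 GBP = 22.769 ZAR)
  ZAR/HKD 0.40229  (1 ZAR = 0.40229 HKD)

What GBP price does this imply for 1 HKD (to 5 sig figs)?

1 HKD ÷ 0.40229 = 2.48577 ZAR
2.48577 ZAR ÷ 22.769 = 0.109173 GBP

HKD/GBP = 0.10917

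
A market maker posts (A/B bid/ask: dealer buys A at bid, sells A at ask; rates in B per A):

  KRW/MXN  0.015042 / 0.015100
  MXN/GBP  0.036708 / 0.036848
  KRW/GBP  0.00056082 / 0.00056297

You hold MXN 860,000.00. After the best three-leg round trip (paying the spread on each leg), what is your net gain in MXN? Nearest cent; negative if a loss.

Best loop MXN → KRW → GBP → MXN:
MXN 860,000.00 ÷ 0.015100 (buy KRW at ask) = KRW 56,953,642
KRW 56,953,642 × 0.00056082 (sell KRW at bid) = GBP 31,940.74
GBP 31,940.74 ÷ 0.036848 (buy MXN at ask) = MXN 866,824.30

Net profit: MXN 6,824.30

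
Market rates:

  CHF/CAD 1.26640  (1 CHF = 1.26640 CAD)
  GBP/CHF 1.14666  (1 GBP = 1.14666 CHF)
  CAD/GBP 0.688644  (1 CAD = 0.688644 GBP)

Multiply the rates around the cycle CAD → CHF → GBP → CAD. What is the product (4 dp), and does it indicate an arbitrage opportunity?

Around CAD → CHF → GBP → CAD: 1 ÷ 1.26640 ÷ 1.14666 ÷ 0.688644 = 0.999999
Product ≈ 1 (deviation 0.000%, within rounding noise).

1.0000 (no arbitrage)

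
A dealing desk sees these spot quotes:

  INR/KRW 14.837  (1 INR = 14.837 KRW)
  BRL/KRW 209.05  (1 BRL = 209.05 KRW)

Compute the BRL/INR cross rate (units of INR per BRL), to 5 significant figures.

1 BRL × 209.05 = 209.05 KRW
209.05 KRW ÷ 14.837 = 14.0898 INR

BRL/INR = 14.090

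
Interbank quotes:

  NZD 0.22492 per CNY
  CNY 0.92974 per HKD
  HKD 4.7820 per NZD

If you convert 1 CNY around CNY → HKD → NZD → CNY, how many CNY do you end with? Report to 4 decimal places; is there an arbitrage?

1.0000 (no arbitrage)

Around CNY → HKD → NZD → CNY: 1 ÷ 0.92974 ÷ 4.7820 ÷ 0.22492 = 1.000002
Product ≈ 1 (deviation 0.000%, within rounding noise).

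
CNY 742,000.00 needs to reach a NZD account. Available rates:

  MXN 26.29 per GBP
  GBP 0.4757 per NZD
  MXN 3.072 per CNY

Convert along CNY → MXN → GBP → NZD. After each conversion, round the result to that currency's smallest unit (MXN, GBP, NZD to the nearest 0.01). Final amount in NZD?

CNY 742,000.00 × 3.072 = MXN 2,279,424.00
MXN 2,279,424.00 ÷ 26.29 = GBP 86,703.08
GBP 86,703.08 ÷ 0.4757 = NZD 182,264.20

NZD 182,264.20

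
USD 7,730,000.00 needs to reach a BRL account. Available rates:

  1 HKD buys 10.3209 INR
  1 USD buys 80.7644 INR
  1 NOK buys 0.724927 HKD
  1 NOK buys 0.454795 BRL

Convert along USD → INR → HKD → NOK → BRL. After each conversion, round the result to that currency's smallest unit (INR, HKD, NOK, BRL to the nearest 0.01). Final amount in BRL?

USD 7,730,000.00 × 80.7644 = INR 624,308,812.00
INR 624,308,812.00 ÷ 10.3209 = HKD 60,489,764.65
HKD 60,489,764.65 ÷ 0.724927 = NOK 83,442,559.94
NOK 83,442,559.94 × 0.454795 = BRL 37,949,259.05

BRL 37,949,259.05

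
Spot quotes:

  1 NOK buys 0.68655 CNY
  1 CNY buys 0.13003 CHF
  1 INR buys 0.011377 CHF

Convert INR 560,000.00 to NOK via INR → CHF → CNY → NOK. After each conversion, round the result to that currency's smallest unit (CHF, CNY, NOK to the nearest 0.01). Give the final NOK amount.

INR 560,000.00 × 0.011377 = CHF 6,371.12
CHF 6,371.12 ÷ 0.13003 = CNY 48,997.31
CNY 48,997.31 ÷ 0.68655 = NOK 71,367.43

NOK 71,367.43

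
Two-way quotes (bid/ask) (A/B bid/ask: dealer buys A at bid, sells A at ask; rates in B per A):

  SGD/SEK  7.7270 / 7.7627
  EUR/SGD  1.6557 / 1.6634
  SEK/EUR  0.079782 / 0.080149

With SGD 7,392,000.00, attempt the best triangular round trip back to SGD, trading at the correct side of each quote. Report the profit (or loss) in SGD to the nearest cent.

Best loop SGD → SEK → EUR → SGD:
SGD 7,392,000.00 × 7.7270 (sell SGD at bid) = SEK 57,117,984.00
SEK 57,117,984.00 × 0.079782 (sell SEK at bid) = EUR 4,556,987.00
EUR 4,556,987.00 × 1.6557 (sell EUR at bid) = SGD 7,545,003.38

Net profit: SGD 153,003.38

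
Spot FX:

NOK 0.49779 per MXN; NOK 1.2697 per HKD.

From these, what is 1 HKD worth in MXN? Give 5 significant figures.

HKD/MXN = 2.5507

1 HKD × 1.2697 = 1.2697 NOK
1.2697 NOK ÷ 0.49779 = 2.55067 MXN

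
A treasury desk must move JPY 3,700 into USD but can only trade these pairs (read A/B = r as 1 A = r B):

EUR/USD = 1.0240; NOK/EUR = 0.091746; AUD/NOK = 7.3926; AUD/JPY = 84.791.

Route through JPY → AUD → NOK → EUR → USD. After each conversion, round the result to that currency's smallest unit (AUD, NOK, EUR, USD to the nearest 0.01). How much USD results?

JPY 3,700 ÷ 84.791 = AUD 43.64
AUD 43.64 × 7.3926 = NOK 322.61
NOK 322.61 × 0.091746 = EUR 29.60
EUR 29.60 × 1.0240 = USD 30.31

USD 30.31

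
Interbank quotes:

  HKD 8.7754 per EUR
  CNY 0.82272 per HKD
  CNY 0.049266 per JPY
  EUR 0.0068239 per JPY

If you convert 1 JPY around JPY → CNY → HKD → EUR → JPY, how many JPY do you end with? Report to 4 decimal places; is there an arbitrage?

Around JPY → CNY → HKD → EUR → JPY: 1 × 0.049266 ÷ 0.82272 ÷ 8.7754 ÷ 0.0068239 = 0.999990
Product ≈ 1 (deviation 0.001%, within rounding noise).

1.0000 (no arbitrage)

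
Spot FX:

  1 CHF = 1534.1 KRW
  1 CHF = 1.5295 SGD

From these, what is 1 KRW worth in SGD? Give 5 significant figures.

1 KRW ÷ 1534.1 = 0.000651848 CHF
0.000651848 CHF × 1.5295 = 0.000997001 SGD

KRW/SGD = 0.00099700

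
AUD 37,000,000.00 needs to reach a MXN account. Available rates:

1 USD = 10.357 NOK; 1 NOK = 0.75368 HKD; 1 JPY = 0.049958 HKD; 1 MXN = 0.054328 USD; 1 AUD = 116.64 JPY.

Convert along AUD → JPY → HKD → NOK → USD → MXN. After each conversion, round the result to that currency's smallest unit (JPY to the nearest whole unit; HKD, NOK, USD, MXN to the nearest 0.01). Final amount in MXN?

AUD 37,000,000.00 × 116.64 = JPY 4,315,680,000
JPY 4,315,680,000 × 0.049958 = HKD 215,602,741.44
HKD 215,602,741.44 ÷ 0.75368 = NOK 286,066,688.04
NOK 286,066,688.04 ÷ 10.357 = USD 27,620,612.92
USD 27,620,612.92 ÷ 0.054328 = MXN 508,404,743.78

MXN 508,404,743.78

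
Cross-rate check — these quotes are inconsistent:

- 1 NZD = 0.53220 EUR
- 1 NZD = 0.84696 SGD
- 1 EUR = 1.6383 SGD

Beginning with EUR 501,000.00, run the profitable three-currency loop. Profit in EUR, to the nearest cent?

Profit: EUR 14,754.62

Profitable loop is EUR → SGD → NZD → EUR:
EUR 501,000.00 × 1.6383 = SGD 820,788.30
SGD 820,788.30 ÷ 0.84696 = NZD 969,099.25
NZD 969,099.25 × 0.53220 = EUR 515,754.62
Profit = EUR 515,754.62 − EUR 501,000.00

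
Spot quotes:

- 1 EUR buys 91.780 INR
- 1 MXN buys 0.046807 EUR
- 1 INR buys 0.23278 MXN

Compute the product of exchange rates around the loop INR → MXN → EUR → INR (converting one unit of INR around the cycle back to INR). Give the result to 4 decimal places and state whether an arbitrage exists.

1.0000 (no arbitrage)

Around INR → MXN → EUR → INR: 1 × 0.23278 × 0.046807 × 91.780 = 1.000010
Product ≈ 1 (deviation 0.001%, within rounding noise).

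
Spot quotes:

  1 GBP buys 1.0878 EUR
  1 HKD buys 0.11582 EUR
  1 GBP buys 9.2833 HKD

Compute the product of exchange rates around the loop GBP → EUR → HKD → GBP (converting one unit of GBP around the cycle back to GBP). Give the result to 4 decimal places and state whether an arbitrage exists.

1.0117 (arbitrage exists)

Around GBP → EUR → HKD → GBP: 1 × 1.0878 ÷ 0.11582 ÷ 9.2833 = 1.011726
Product > 1; profitable direction is GBP → EUR → HKD → GBP.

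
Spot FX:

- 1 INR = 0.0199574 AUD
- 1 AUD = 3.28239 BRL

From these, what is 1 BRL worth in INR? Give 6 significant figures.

BRL/INR = 15.2653

1 BRL ÷ 3.28239 = 0.304656 AUD
0.304656 AUD ÷ 0.0199574 = 15.2653 INR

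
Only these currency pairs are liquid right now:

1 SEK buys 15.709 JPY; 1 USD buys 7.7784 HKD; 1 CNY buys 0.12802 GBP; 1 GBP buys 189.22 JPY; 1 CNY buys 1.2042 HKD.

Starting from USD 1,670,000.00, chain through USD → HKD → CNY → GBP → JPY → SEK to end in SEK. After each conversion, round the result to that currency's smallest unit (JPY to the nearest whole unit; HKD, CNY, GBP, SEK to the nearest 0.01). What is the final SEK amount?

SEK 16,634,296.58

USD 1,670,000.00 × 7.7784 = HKD 12,989,928.00
HKD 12,989,928.00 ÷ 1.2042 = CNY 10,787,184.85
CNY 10,787,184.85 × 0.12802 = GBP 1,380,975.40
GBP 1,380,975.40 × 189.22 = JPY 261,308,165
JPY 261,308,165 ÷ 15.709 = SEK 16,634,296.58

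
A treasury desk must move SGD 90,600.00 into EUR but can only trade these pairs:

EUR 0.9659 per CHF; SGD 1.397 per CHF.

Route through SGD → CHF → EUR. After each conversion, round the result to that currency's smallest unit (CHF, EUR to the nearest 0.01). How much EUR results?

EUR 62,641.76

SGD 90,600.00 ÷ 1.397 = CHF 64,853.26
CHF 64,853.26 × 0.9659 = EUR 62,641.76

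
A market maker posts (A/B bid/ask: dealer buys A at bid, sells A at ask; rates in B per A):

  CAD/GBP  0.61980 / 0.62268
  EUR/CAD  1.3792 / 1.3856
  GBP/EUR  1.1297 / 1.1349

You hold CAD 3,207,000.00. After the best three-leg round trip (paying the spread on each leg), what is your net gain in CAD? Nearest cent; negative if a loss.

Best loop CAD → EUR → GBP → CAD:
CAD 3,207,000.00 ÷ 1.3856 (buy EUR at ask) = EUR 2,314,520.79
EUR 2,314,520.79 ÷ 1.1349 (buy GBP at ask) = GBP 2,039,405.04
GBP 2,039,405.04 ÷ 0.62268 (buy CAD at ask) = CAD 3,275,205.63

Net profit: CAD 68,205.63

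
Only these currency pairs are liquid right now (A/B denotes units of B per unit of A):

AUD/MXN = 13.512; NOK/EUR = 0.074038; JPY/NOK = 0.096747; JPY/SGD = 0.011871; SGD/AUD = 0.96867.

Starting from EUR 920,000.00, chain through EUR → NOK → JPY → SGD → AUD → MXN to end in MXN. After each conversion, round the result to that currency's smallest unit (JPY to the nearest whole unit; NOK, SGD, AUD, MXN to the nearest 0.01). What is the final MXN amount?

MXN 19,956,226.81

EUR 920,000.00 ÷ 0.074038 = NOK 12,426,051.49
NOK 12,426,051.49 ÷ 0.096747 = JPY 128,438,623
JPY 128,438,623 × 0.011871 = SGD 1,524,694.89
SGD 1,524,694.89 × 0.96867 = AUD 1,476,926.20
AUD 1,476,926.20 × 13.512 = MXN 19,956,226.81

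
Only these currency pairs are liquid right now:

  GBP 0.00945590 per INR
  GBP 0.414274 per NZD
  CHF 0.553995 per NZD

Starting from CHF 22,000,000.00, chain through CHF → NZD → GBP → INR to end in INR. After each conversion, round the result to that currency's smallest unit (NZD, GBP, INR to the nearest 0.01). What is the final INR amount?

CHF 22,000,000.00 ÷ 0.553995 = NZD 39,711,549.74
NZD 39,711,549.74 × 0.414274 = GBP 16,451,462.56
GBP 16,451,462.56 ÷ 0.00945590 = INR 1,739,809,278.86

INR 1,739,809,278.86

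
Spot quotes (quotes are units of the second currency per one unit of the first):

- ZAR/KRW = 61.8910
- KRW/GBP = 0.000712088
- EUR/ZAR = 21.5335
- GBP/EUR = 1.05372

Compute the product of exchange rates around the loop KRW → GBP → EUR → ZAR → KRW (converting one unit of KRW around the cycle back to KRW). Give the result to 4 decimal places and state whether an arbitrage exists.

1.0000 (no arbitrage)

Around KRW → GBP → EUR → ZAR → KRW: 1 × 0.000712088 × 1.05372 × 21.5335 × 61.8910 = 1.000002
Product ≈ 1 (deviation 0.000%, within rounding noise).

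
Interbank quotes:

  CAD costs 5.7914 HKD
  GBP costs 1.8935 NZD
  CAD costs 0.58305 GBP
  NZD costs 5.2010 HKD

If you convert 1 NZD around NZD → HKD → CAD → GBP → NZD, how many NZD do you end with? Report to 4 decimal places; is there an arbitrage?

Around NZD → HKD → CAD → GBP → NZD: 1 × 5.2010 ÷ 5.7914 × 0.58305 × 1.8935 = 0.991458
Product < 1; profitable direction is NZD → GBP → CAD → HKD → NZD.

0.9915 (arbitrage exists)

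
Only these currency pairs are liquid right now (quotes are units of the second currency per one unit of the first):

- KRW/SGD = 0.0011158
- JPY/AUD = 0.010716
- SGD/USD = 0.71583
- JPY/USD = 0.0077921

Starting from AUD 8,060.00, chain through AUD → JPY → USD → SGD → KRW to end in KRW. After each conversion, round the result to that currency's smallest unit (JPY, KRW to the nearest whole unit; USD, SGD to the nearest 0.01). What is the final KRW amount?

KRW 7,337,713

AUD 8,060.00 ÷ 0.010716 = JPY 752,146
JPY 752,146 × 0.0077921 = USD 5,860.80
USD 5,860.80 ÷ 0.71583 = SGD 8,187.42
SGD 8,187.42 ÷ 0.0011158 = KRW 7,337,713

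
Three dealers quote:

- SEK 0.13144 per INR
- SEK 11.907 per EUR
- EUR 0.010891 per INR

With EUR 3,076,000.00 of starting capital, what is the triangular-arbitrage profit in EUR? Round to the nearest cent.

Profitable loop is EUR → INR → SEK → EUR:
EUR 3,076,000.00 ÷ 0.010891 = INR 282,435,038.10
INR 282,435,038.10 × 0.13144 = SEK 37,123,261.41
SEK 37,123,261.41 ÷ 11.907 = EUR 3,117,767.82
Profit = EUR 3,117,767.82 − EUR 3,076,000.00

Profit: EUR 41,767.82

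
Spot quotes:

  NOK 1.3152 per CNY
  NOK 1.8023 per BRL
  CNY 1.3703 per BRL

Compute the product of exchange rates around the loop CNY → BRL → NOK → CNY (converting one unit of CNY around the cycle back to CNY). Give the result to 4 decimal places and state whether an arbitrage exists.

1.0000 (no arbitrage)

Around CNY → BRL → NOK → CNY: 1 ÷ 1.3703 × 1.8023 ÷ 1.3152 = 1.000045
Product ≈ 1 (deviation 0.005%, within rounding noise).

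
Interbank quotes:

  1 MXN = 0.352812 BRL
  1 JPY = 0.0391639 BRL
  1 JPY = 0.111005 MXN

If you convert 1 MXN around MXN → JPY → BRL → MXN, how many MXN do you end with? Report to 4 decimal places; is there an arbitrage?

1.0000 (no arbitrage)

Around MXN → JPY → BRL → MXN: 1 ÷ 0.111005 × 0.0391639 ÷ 0.352812 = 1.000000
Product ≈ 1 (deviation 0.000%, within rounding noise).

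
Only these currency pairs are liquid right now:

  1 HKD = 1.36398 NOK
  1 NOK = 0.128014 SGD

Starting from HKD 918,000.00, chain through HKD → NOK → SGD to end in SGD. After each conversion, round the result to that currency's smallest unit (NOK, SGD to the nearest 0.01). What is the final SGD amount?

HKD 918,000.00 × 1.36398 = NOK 1,252,133.64
NOK 1,252,133.64 × 0.128014 = SGD 160,290.64

SGD 160,290.64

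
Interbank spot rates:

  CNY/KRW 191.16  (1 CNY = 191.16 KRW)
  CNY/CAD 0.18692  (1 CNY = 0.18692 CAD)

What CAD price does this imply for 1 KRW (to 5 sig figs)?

1 KRW ÷ 191.16 = 0.00523122 CNY
0.00523122 CNY × 0.18692 = 0.00097782 CAD

KRW/CAD = 0.00097782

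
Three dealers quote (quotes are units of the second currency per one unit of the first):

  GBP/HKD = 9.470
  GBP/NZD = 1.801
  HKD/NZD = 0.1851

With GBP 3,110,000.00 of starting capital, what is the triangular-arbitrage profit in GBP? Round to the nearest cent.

Profitable loop is GBP → NZD → HKD → GBP:
GBP 3,110,000.00 × 1.801 = NZD 5,601,110.00
NZD 5,601,110.00 ÷ 0.1851 = HKD 30,259,913.56
HKD 30,259,913.56 ÷ 9.470 = GBP 3,195,344.62
Profit = GBP 3,195,344.62 − GBP 3,110,000.00

Profit: GBP 85,344.62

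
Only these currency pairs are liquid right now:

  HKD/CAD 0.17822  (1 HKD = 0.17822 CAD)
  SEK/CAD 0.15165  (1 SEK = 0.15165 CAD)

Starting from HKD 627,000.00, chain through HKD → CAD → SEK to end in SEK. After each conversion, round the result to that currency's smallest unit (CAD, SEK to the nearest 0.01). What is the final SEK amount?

SEK 736,854.20

HKD 627,000.00 × 0.17822 = CAD 111,743.94
CAD 111,743.94 ÷ 0.15165 = SEK 736,854.20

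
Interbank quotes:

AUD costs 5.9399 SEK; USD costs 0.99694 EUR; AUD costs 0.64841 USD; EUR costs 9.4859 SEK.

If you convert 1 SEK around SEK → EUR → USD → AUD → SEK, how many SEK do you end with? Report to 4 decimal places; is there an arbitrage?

0.9687 (arbitrage exists)

Around SEK → EUR → USD → AUD → SEK: 1 ÷ 9.4859 ÷ 0.99694 ÷ 0.64841 × 5.9399 = 0.968683
Product < 1; profitable direction is SEK → AUD → USD → EUR → SEK.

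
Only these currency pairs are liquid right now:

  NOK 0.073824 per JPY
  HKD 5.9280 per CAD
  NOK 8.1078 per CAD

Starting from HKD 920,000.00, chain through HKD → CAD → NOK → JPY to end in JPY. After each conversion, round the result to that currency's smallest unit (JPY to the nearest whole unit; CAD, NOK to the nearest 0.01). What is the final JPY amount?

JPY 17,044,532

HKD 920,000.00 ÷ 5.9280 = CAD 155,195.68
CAD 155,195.68 × 8.1078 = NOK 1,258,295.53
NOK 1,258,295.53 ÷ 0.073824 = JPY 17,044,532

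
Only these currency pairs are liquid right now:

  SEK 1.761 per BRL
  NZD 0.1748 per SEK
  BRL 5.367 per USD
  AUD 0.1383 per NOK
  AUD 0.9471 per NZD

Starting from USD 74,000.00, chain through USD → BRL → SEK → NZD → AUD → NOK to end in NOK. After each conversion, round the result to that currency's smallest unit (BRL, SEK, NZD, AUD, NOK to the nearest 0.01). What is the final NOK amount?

NOK 837,216.49

USD 74,000.00 × 5.367 = BRL 397,158.00
BRL 397,158.00 × 1.761 = SEK 699,395.24
SEK 699,395.24 × 0.1748 = NZD 122,254.29
NZD 122,254.29 × 0.9471 = AUD 115,787.04
AUD 115,787.04 ÷ 0.1383 = NOK 837,216.49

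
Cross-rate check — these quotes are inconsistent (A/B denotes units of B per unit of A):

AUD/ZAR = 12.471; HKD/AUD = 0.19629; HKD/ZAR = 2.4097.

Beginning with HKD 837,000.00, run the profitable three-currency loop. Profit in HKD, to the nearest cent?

Profitable loop is HKD → AUD → ZAR → HKD:
HKD 837,000.00 × 0.19629 = AUD 164,294.73
AUD 164,294.73 × 12.471 = ZAR 2,048,919.58
ZAR 2,048,919.58 ÷ 2.4097 = HKD 850,279.94
Profit = HKD 850,279.94 − HKD 837,000.00

Profit: HKD 13,279.94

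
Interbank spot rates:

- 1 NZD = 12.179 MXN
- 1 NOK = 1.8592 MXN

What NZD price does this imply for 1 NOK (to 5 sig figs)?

1 NOK × 1.8592 = 1.8592 MXN
1.8592 MXN ÷ 12.179 = 0.152656 NZD

NOK/NZD = 0.15266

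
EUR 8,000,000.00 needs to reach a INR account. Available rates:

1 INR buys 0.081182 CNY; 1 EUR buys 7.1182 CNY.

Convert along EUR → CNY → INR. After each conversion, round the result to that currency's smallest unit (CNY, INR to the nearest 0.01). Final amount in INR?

EUR 8,000,000.00 × 7.1182 = CNY 56,945,600.00
CNY 56,945,600.00 ÷ 0.081182 = INR 701,455,987.78

INR 701,455,987.78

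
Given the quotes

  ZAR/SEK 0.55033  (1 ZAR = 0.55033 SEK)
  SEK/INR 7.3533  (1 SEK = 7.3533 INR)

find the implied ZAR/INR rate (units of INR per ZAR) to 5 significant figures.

ZAR/INR = 4.0467

1 ZAR × 0.55033 = 0.55033 SEK
0.55033 SEK × 7.3533 = 4.04674 INR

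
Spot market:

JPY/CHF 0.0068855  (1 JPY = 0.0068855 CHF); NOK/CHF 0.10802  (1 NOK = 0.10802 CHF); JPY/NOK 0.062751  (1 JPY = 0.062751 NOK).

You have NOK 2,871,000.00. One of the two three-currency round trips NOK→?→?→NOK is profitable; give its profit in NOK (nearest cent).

Profitable loop is NOK → JPY → CHF → NOK:
NOK 2,871,000.00 ÷ 0.062751 = JPY 45,752,259
JPY 45,752,259 × 0.0068855 = CHF 315,027.18
CHF 315,027.18 ÷ 0.10802 = NOK 2,916,378.25
Profit = NOK 2,916,378.25 − NOK 2,871,000.00

Profit: NOK 45,378.25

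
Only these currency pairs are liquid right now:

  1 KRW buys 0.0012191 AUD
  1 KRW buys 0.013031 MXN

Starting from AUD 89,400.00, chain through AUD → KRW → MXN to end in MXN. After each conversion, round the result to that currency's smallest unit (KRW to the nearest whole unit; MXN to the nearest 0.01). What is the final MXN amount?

AUD 89,400.00 ÷ 0.0012191 = KRW 73,332,786
KRW 73,332,786 × 0.013031 = MXN 955,599.53

MXN 955,599.53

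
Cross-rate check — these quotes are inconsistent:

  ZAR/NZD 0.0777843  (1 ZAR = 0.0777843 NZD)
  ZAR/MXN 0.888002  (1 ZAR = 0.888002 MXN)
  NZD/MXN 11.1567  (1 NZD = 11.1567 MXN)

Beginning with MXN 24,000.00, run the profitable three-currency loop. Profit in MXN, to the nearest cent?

Profit: MXN 558.25

Profitable loop is MXN → NZD → ZAR → MXN:
MXN 24,000.00 ÷ 11.1567 = NZD 2,151.17
NZD 2,151.17 ÷ 0.0777843 = ZAR 27,655.63
ZAR 27,655.63 × 0.888002 = MXN 24,558.25
Profit = MXN 24,558.25 − MXN 24,000.00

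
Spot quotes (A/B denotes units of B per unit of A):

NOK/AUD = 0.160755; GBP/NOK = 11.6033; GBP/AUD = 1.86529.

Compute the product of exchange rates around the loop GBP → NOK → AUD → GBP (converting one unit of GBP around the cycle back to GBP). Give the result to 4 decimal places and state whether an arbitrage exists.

1.0000 (no arbitrage)

Around GBP → NOK → AUD → GBP: 1 × 11.6033 × 0.160755 ÷ 1.86529 = 0.999999
Product ≈ 1 (deviation 0.000%, within rounding noise).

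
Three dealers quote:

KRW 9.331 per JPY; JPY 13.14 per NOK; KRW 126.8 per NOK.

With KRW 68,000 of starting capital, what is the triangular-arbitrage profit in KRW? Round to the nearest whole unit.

Profitable loop is KRW → JPY → NOK → KRW:
KRW 68,000 ÷ 9.331 = JPY 7,288
JPY 7,288 ÷ 13.14 = NOK 554.61
NOK 554.61 × 126.8 = KRW 70,324
Profit = KRW 70,324 − KRW 68,000

Profit: KRW 2,324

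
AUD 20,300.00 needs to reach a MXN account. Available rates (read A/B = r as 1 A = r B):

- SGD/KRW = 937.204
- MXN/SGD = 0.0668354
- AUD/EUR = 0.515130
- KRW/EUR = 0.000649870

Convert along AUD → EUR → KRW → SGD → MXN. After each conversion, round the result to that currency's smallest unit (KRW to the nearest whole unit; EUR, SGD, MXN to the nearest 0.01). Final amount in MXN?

MXN 256,889.16

AUD 20,300.00 × 0.515130 = EUR 10,457.14
EUR 10,457.14 ÷ 0.000649870 = KRW 16,091,126
KRW 16,091,126 ÷ 937.204 = SGD 17,169.29
SGD 17,169.29 ÷ 0.0668354 = MXN 256,889.16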